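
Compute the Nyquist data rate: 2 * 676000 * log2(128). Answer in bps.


Rate = 2 * B * log2(M) = 2 * 676000 * 7.0 = 9464000.0

9464000.0 bps


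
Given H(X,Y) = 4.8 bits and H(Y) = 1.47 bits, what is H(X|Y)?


H(X|Y) = H(X,Y) - H(Y) = 4.8 - 1.47 = 3.33

3.33 bits


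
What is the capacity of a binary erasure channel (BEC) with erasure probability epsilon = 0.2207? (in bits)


C = 1 - epsilon = 1 - 0.2207 = 0.7793

0.7793 bits


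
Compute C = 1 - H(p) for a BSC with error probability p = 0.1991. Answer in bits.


H(p) = -p*log2(p) - (1-p)*log2(1-p) = -0.1991*log2(0.1991) - 0.8009*log2(0.8009) = 0.463591 + 0.256533 = 0.7201. C = 1 - H(p) = 1 - 0.7201 = 0.2799

0.2799 bits


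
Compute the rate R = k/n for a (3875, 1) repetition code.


Rate = k/n = 1/3875

1/3875


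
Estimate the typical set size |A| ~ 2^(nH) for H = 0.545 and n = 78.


log2|A_typical| = nH = 78 * 0.545 = 42.51, so |A_typical| ~ 2^42.51 = 6.263e+12

6.263e+12


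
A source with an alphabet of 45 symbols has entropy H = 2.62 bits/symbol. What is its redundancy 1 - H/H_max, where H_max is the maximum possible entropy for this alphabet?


H_max = log2(K) = log2(45) = 5.4919 bits/symbol. Redundancy = 1 - H/H_max = 1 - 2.62/5.4919 = 1 - 0.4771 = 0.5229

0.5229


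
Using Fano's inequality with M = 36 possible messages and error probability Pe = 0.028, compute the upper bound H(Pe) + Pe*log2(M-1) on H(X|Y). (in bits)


H(Pe) = -Pe*log2(Pe) - (1-Pe)*log2(1-Pe) = -0.028*log2(0.028) - 0.972*log2(0.972) = 0.144436 + 0.039825 = 0.1843. Pe*log2(M-1) = 0.028*log2(35) = 0.143620. Bound = H(Pe) + Pe*log2(M-1) = 0.144436 + 0.039825 + 0.143620 = 0.3279

0.3279 bits


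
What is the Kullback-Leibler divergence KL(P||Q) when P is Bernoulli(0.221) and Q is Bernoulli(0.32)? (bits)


KL = p*log2(p/q) + (1-p)*log2((1-p)/(1-q)) = 0.221*log2(0.221/0.32) + 0.779*log2(0.779/0.68) = 0.0347

0.0347 bits


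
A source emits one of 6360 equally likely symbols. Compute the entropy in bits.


H = log2(n) = log2(6360) = 12.6348

12.6348 bits


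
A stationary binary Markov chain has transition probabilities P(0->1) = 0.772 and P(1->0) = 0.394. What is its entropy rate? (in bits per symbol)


Stationary distribution: pi_0 = p10/(p01+p10) = 0.3379, pi_1 = 0.6621. Entropy rate H' = pi_0*H(p01) + pi_1*H(p10) = 0.3379*0.7745 + 0.6621*0.9673 = 0.9022

0.9022 bits/symbol


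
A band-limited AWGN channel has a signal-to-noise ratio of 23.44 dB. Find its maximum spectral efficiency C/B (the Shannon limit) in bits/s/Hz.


SNR_linear = 10^(23.44/10) = 220.8005; C/B = log2(1 + SNR_linear) = log2(1 + 220.8005) = 7.7931

7.7931 bits/s/Hz


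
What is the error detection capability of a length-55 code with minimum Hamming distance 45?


Detection capability = d_min - 1 = 45 - 1 = 44

44 errors


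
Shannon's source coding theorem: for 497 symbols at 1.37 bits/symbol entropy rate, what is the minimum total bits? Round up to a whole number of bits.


Minimum bits >= n * H = 497 * 1.37 = 680.89, rounded up to a whole number of bits = 681

681 bits


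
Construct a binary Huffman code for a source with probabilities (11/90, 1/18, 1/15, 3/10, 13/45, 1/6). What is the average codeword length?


Huffman construction (repeatedly merge the two least-probable nodes; each merge adds 1 bit to every symbol beneath it): 1/18 + 1/15 = 11/90; 11/90 + 11/90 = 11/45; 1/6 + 11/45 = 37/90; 13/45 + 3/10 = 53/90; 37/90 + 53/90 = 1. Resulting codeword lengths (in the order the probabilities were given): (3, 4, 4, 2, 2, 2). L_avg = sum(p_i * l_i) = 11/90*3 + 1/18*4 + 1/15*4 + 3/10*2 + 13/45*2 + 1/6*2 = 71/30 = 2.3667

2.3667 bits


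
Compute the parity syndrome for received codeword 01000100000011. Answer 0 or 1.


Syndrome = XOR of all bits = 0 XOR 1 XOR 0 XOR 0 XOR 0 XOR 1 XOR 0 XOR 0 XOR 0 XOR 0 XOR 0 XOR 0 XOR 1 XOR 1 = 0

0


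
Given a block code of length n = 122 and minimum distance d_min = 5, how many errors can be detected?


Detection capability = d_min - 1 = 5 - 1 = 4

4 errors


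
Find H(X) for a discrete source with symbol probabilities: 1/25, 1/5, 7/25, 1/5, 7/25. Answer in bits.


H = -sum(p_i * log2(p_i)). Terms: -(1/25)*log2(1/25) = 0.185754; -(1/5)*log2(1/5) = 0.464386; -(7/25)*log2(7/25) = 0.514220; -(1/5)*log2(1/5) = 0.464386; -(7/25)*log2(7/25) = 0.514220. H = 0.185754 + 0.464386 + 0.514220 + 0.464386 + 0.514220 = 2.143

2.143 bits


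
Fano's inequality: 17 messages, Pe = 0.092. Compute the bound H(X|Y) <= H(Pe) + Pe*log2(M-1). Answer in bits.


H(Pe) = -Pe*log2(Pe) - (1-Pe)*log2(1-Pe) = -0.092*log2(0.092) - 0.908*log2(0.908) = 0.316684 + 0.126426 = 0.4431. Pe*log2(M-1) = 0.092*log2(16) = 0.368000. Bound = H(Pe) + Pe*log2(M-1) = 0.316684 + 0.126426 + 0.368000 = 0.8111

0.8111 bits


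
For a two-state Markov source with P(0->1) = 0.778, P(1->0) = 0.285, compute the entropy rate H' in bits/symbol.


Stationary distribution: pi_0 = p10/(p01+p10) = 0.2681, pi_1 = 0.7319. Entropy rate H' = pi_0*H(p01) + pi_1*H(p10) = 0.2681*0.7638 + 0.7319*0.8622 = 0.8358

0.8358 bits/symbol


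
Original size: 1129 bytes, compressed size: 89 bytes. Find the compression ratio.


Ratio = original / compressed = 1129 / 89 = 12.6854

12.6854


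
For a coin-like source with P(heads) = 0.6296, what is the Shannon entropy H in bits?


H = -p*log2(p) - (1-p)*log2(1-p). -0.6296*log2(0.6296) = 0.420253; -0.3704*log2(0.3704) = 0.530725. H = 0.420253 + 0.530725 = 0.951

0.951 bits


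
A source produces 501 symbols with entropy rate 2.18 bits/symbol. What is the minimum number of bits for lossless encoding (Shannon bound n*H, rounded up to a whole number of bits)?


Minimum bits >= n * H = 501 * 2.18 = 1092.18, rounded up to a whole number of bits = 1093

1093 bits


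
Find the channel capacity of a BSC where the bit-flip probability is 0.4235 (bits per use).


H(p) = -p*log2(p) - (1-p)*log2(1-p) = -0.4235*log2(0.4235) - 0.5765*log2(0.5765) = 0.524956 + 0.458091 = 0.983. C = 1 - H(p) = 1 - 0.983 = 0.017

0.017 bits


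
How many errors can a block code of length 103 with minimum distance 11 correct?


Correction capability = floor((d-1)/2) = floor((11-1)/2) = 5

5 errors


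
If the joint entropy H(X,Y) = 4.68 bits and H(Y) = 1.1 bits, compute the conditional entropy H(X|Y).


H(X|Y) = H(X,Y) - H(Y) = 4.68 - 1.1 = 3.58

3.58 bits


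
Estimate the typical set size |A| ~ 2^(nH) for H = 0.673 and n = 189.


log2|A_typical| = nH = 189 * 0.673 = 127.197, so |A_typical| ~ 2^127.197 = 1.950e+38

1.950e+38


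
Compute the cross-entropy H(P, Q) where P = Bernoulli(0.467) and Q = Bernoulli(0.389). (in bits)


H(P,Q) = -p*log2(q) - (1-p)*log2(1-q). -0.467*log2(0.389) = 0.636128; -0.533*log2(0.611) = 0.378833. H(P,Q) = 0.636128 + 0.378833 = 1.015

1.015 bits


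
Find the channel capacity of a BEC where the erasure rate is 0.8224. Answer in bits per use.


C = 1 - epsilon = 1 - 0.8224 = 0.1776

0.1776 bits


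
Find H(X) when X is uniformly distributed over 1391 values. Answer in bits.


H = log2(n) = log2(1391) = 10.4419

10.4419 bits


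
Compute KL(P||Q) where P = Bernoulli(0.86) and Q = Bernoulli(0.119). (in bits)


KL = p*log2(p/q) + (1-p)*log2((1-p)/(1-q)) = 0.86*log2(0.86/0.119) + 0.14*log2(0.14/0.881) = 2.0824

2.0824 bits


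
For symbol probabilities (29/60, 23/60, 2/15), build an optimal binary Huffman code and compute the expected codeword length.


Huffman construction (repeatedly merge the two least-probable nodes; each merge adds 1 bit to every symbol beneath it): 2/15 + 23/60 = 31/60; 29/60 + 31/60 = 1. Resulting codeword lengths (in the order the probabilities were given): (1, 2, 2). L_avg = sum(p_i * l_i) = 29/60*1 + 23/60*2 + 2/15*2 = 91/60 = 1.5167

1.5167 bits


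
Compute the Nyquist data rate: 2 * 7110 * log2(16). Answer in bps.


Rate = 2 * B * log2(M) = 2 * 7110 * 4.0 = 56880.0

56880.0 bps


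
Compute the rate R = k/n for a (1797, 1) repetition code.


Rate = k/n = 1/1797

1/1797


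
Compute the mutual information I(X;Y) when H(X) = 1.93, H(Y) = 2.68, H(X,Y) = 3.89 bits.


I(X;Y) = H(X) + H(Y) - H(X,Y) = 1.93 + 2.68 - 3.89 = 0.72

0.72 bits


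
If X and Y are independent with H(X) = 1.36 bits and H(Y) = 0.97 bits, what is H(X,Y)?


For independent variables, H(X,Y) = H(X) + H(Y) = 1.36 + 0.97 = 2.33

2.33 bits


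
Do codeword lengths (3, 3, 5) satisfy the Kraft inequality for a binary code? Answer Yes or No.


Kraft sum = sum(2^(-l_i)) = 0.2812, need <= 1. Result: satisfied (a binary prefix-free code with these lengths exists)

Yes


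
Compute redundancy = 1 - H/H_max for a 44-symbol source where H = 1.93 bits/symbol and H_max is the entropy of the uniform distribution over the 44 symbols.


H_max = log2(K) = log2(44) = 5.4594 bits/symbol. Redundancy = 1 - H/H_max = 1 - 1.93/5.4594 = 1 - 0.3535 = 0.6465

0.6465


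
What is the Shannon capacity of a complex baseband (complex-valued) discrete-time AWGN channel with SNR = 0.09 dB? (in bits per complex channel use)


SNR_linear = 10^(0.09/10) = 1.0209; C = log2(1 + SNR_linear) = log2(1 + 1.0209) = 1.015

1.015 bits/channel use


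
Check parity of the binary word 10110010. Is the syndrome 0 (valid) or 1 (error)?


Syndrome = XOR of all bits = 1 XOR 0 XOR 1 XOR 1 XOR 0 XOR 0 XOR 1 XOR 0 = 0

0


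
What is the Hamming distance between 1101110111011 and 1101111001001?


Count differing positions: . . . . . . ^ ^ ^ . . ^ . = 4 differences

4


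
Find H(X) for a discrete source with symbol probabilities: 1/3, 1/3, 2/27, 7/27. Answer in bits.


H = -sum(p_i * log2(p_i)). Terms: -(1/3)*log2(1/3) = 0.528321; -(1/3)*log2(1/3) = 0.528321; -(2/27)*log2(2/27) = 0.278140; -(7/27)*log2(7/27) = 0.504916. H = 0.528321 + 0.528321 + 0.278140 + 0.504916 = 1.8397

1.8397 bits


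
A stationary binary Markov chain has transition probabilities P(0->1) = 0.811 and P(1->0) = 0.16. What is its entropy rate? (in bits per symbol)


Stationary distribution: pi_0 = p10/(p01+p10) = 0.1648, pi_1 = 0.8352. Entropy rate H' = pi_0*H(p01) + pi_1*H(p10) = 0.1648*0.6994 + 0.8352*0.6343 = 0.645

0.645 bits/symbol


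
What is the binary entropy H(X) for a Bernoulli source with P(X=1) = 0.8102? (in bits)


H = -p*log2(p) - (1-p)*log2(1-p). -0.8102*log2(0.8102) = 0.246017; -0.1898*log2(0.1898) = 0.455036. H = 0.246017 + 0.455036 = 0.7011

0.7011 bits


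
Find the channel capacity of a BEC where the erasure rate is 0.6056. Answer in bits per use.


C = 1 - epsilon = 1 - 0.6056 = 0.3944

0.3944 bits


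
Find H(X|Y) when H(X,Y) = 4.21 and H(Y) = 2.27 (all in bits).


H(X|Y) = H(X,Y) - H(Y) = 4.21 - 2.27 = 1.94

1.94 bits


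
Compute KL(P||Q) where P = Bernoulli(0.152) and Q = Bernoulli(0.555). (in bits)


KL = p*log2(p/q) + (1-p)*log2((1-p)/(1-q)) = 0.152*log2(0.152/0.555) + 0.848*log2(0.848/0.445) = 0.5049

0.5049 bits


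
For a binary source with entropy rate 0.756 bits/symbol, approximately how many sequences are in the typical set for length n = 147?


log2|A_typical| = nH = 147 * 0.756 = 111.132, so |A_typical| ~ 2^111.132 = 2.845e+33

2.845e+33


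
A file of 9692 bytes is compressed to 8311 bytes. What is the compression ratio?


Ratio = original / compressed = 9692 / 8311 = 1.1662

1.1662


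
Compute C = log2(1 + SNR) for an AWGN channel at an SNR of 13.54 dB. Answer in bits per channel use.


SNR_linear = 10^(13.54/10) = 22.5944; C = log2(1 + SNR_linear) = log2(1 + 22.5944) = 4.5604

4.5604 bits/channel use


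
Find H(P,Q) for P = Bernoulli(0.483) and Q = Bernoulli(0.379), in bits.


H(P,Q) = -p*log2(q) - (1-p)*log2(1-q). -0.483*log2(0.379) = 0.676070; -0.517*log2(0.621) = 0.355352. H(P,Q) = 0.676070 + 0.355352 = 1.0314

1.0314 bits


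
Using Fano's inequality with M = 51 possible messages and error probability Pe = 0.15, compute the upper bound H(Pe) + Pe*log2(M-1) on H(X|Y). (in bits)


H(Pe) = -Pe*log2(Pe) - (1-Pe)*log2(1-Pe) = -0.15*log2(0.15) - 0.85*log2(0.85) = 0.410545 + 0.199295 = 0.6098. Pe*log2(M-1) = 0.15*log2(50) = 0.846578. Bound = H(Pe) + Pe*log2(M-1) = 0.410545 + 0.199295 + 0.846578 = 1.4564

1.4564 bits


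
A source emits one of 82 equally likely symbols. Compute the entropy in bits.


H = log2(n) = log2(82) = 6.3576

6.3576 bits


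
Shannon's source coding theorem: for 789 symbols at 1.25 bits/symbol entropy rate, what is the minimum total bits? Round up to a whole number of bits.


Minimum bits >= n * H = 789 * 1.25 = 986.25, rounded up to a whole number of bits = 987

987 bits


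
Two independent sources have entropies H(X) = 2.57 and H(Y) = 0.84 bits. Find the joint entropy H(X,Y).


For independent variables, H(X,Y) = H(X) + H(Y) = 2.57 + 0.84 = 3.41

3.41 bits


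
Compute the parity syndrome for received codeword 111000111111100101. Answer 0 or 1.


Syndrome = XOR of all bits = 1 XOR 1 XOR 1 XOR 0 XOR 0 XOR 0 XOR 1 XOR 1 XOR 1 XOR 1 XOR 1 XOR 1 XOR 1 XOR 0 XOR 0 XOR 1 XOR 0 XOR 1 = 0

0


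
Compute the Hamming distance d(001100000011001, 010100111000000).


Count differing positions: . ^ ^ . . . ^ ^ ^ . ^ ^ . . ^ = 8 differences

8


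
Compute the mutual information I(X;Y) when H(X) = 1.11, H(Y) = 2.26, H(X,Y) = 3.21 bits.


I(X;Y) = H(X) + H(Y) - H(X,Y) = 1.11 + 2.26 - 3.21 = 0.16

0.16 bits


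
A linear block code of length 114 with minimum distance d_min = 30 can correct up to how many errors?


Correction capability = floor((d-1)/2) = floor((30-1)/2) = 14

14 errors


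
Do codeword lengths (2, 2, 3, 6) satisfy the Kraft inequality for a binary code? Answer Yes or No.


Kraft sum = sum(2^(-l_i)) = 0.6406, need <= 1. Result: satisfied (a binary prefix-free code with these lengths exists)

Yes


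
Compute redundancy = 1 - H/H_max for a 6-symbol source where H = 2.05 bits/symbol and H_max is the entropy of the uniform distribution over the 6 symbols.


H_max = log2(K) = log2(6) = 2.585 bits/symbol. Redundancy = 1 - H/H_max = 1 - 2.05/2.585 = 1 - 0.793 = 0.207

0.207


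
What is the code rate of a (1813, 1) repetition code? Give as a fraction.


Rate = k/n = 1/1813

1/1813


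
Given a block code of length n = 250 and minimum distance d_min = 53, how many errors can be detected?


Detection capability = d_min - 1 = 53 - 1 = 52

52 errors


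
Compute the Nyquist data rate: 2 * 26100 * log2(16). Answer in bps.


Rate = 2 * B * log2(M) = 2 * 26100 * 4.0 = 208800.0

208800.0 bps


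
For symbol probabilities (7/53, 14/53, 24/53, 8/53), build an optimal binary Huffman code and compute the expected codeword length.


Huffman construction (repeatedly merge the two least-probable nodes; each merge adds 1 bit to every symbol beneath it): 7/53 + 8/53 = 15/53; 14/53 + 15/53 = 29/53; 24/53 + 29/53 = 1. Resulting codeword lengths (in the order the probabilities were given): (3, 2, 1, 3). L_avg = sum(p_i * l_i) = 7/53*3 + 14/53*2 + 24/53*1 + 8/53*3 = 97/53 = 1.8302

1.8302 bits


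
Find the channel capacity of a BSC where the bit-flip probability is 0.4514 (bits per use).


H(p) = -p*log2(p) - (1-p)*log2(1-p) = -0.4514*log2(0.4514) - 0.5486*log2(0.5486) = 0.517991 + 0.475183 = 0.9932. C = 1 - H(p) = 1 - 0.9932 = 0.0068

0.0068 bits


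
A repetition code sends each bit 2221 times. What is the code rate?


Rate = k/n = 1/2221

1/2221


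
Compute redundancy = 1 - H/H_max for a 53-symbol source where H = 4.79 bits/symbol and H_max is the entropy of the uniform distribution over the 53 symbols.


H_max = log2(K) = log2(53) = 5.7279 bits/symbol. Redundancy = 1 - H/H_max = 1 - 4.79/5.7279 = 1 - 0.8363 = 0.1637

0.1637


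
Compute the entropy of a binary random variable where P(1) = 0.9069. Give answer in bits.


H = -p*log2(p) - (1-p)*log2(1-p). -0.9069*log2(0.9069) = 0.127859; -0.0931*log2(0.0931) = 0.318874. H = 0.127859 + 0.318874 = 0.4467

0.4467 bits


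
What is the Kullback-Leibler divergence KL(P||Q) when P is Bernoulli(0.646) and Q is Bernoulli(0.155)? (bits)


KL = p*log2(p/q) + (1-p)*log2((1-p)/(1-q)) = 0.646*log2(0.646/0.155) + 0.354*log2(0.354/0.845) = 0.8859

0.8859 bits


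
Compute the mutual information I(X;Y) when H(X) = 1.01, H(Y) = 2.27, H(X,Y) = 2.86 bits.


I(X;Y) = H(X) + H(Y) - H(X,Y) = 1.01 + 2.27 - 2.86 = 0.42

0.42 bits


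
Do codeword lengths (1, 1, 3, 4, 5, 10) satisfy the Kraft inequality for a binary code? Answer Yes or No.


Kraft sum = sum(2^(-l_i)) = 1.2197, need <= 1. Result: violated (a binary prefix-free code with these lengths cannot exist)

No


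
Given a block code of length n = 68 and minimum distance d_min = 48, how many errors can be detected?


Detection capability = d_min - 1 = 48 - 1 = 47

47 errors


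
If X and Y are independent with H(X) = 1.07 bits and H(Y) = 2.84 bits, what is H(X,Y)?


For independent variables, H(X,Y) = H(X) + H(Y) = 1.07 + 2.84 = 3.91

3.91 bits


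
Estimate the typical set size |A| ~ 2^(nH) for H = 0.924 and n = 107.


log2|A_typical| = nH = 107 * 0.924 = 98.868, so |A_typical| ~ 2^98.868 = 5.784e+29

5.784e+29


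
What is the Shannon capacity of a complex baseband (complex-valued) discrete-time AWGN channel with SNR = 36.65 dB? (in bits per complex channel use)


SNR_linear = 10^(36.65/10) = 4623.8102; C = log2(1 + SNR_linear) = log2(1 + 4623.8102) = 12.1752

12.1752 bits/channel use


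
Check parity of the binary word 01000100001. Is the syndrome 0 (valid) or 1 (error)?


Syndrome = XOR of all bits = 0 XOR 1 XOR 0 XOR 0 XOR 0 XOR 1 XOR 0 XOR 0 XOR 0 XOR 0 XOR 1 = 1

1


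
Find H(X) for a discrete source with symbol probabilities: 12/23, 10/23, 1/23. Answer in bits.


H = -sum(p_i * log2(p_i)). Terms: -(12/23)*log2(12/23) = 0.489704; -(10/23)*log2(10/23) = 0.522450; -(1/23)*log2(1/23) = 0.196677. H = 0.489704 + 0.522450 + 0.196677 = 1.2088

1.2088 bits


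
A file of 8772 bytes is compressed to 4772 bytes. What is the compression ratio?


Ratio = original / compressed = 8772 / 4772 = 1.8382

1.8382


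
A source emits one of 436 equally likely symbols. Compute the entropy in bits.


H = log2(n) = log2(436) = 8.7682

8.7682 bits


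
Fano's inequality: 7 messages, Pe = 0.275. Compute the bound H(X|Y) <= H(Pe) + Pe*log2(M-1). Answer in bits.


H(Pe) = -Pe*log2(Pe) - (1-Pe)*log2(1-Pe) = -0.275*log2(0.275) - 0.725*log2(0.725) = 0.512187 + 0.336362 = 0.8485. Pe*log2(M-1) = 0.275*log2(6) = 0.710865. Bound = H(Pe) + Pe*log2(M-1) = 0.512187 + 0.336362 + 0.710865 = 1.5594

1.5594 bits


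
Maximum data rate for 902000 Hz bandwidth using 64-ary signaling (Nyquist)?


Rate = 2 * B * log2(M) = 2 * 902000 * 6.0 = 10824000.0

10824000.0 bps


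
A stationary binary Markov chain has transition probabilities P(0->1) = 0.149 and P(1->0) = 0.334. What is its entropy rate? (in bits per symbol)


Stationary distribution: pi_0 = p10/(p01+p10) = 0.6915, pi_1 = 0.3085. Entropy rate H' = pi_0*H(p01) + pi_1*H(p10) = 0.6915*0.6073 + 0.3085*0.919 = 0.7035

0.7035 bits/symbol


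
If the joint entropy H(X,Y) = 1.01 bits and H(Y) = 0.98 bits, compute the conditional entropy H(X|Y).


H(X|Y) = H(X,Y) - H(Y) = 1.01 - 0.98 = 0.03

0.03 bits


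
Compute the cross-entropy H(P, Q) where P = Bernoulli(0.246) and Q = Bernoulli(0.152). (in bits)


H(P,Q) = -p*log2(q) - (1-p)*log2(1-q). -0.246*log2(0.152) = 0.668593; -0.754*log2(0.848) = 0.179349. H(P,Q) = 0.668593 + 0.179349 = 0.8479

0.8479 bits


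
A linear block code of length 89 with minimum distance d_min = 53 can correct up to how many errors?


Correction capability = floor((d-1)/2) = floor((53-1)/2) = 26

26 errors


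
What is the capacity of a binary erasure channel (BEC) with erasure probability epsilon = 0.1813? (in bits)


C = 1 - epsilon = 1 - 0.1813 = 0.8187

0.8187 bits


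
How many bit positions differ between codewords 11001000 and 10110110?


Count differing positions: . ^ ^ ^ ^ ^ ^ . = 6 differences

6


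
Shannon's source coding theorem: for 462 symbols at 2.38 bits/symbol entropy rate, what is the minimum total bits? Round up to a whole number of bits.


Minimum bits >= n * H = 462 * 2.38 = 1099.56, rounded up to a whole number of bits = 1100

1100 bits


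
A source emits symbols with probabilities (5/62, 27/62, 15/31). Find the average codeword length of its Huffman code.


Huffman construction (repeatedly merge the two least-probable nodes; each merge adds 1 bit to every symbol beneath it): 5/62 + 27/62 = 16/31; 15/31 + 16/31 = 1. Resulting codeword lengths (in the order the probabilities were given): (2, 2, 1). L_avg = sum(p_i * l_i) = 5/62*2 + 27/62*2 + 15/31*1 = 47/31 = 1.5161

1.5161 bits


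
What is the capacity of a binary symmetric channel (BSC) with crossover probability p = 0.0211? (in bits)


H(p) = -p*log2(p) - (1-p)*log2(1-p) = -0.0211*log2(0.0211) - 0.9789*log2(0.9789) = 0.117456 + 0.030117 = 0.1476. C = 1 - H(p) = 1 - 0.1476 = 0.8524

0.8524 bits


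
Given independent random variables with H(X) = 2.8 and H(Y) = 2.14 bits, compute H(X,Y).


For independent variables, H(X,Y) = H(X) + H(Y) = 2.8 + 2.14 = 4.94

4.94 bits


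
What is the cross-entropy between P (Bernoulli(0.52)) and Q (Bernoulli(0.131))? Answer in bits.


H(P,Q) = -p*log2(q) - (1-p)*log2(1-q). -0.52*log2(0.131) = 1.524828; -0.48*log2(0.869) = 0.097235. H(P,Q) = 1.524828 + 0.097235 = 1.6221

1.6221 bits


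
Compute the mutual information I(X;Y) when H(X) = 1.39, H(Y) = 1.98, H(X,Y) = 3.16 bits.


I(X;Y) = H(X) + H(Y) - H(X,Y) = 1.39 + 1.98 - 3.16 = 0.21

0.21 bits


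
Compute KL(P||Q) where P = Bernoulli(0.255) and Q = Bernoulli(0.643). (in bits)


KL = p*log2(p/q) + (1-p)*log2((1-p)/(1-q)) = 0.255*log2(0.255/0.643) + 0.745*log2(0.745/0.357) = 0.4504

0.4504 bits


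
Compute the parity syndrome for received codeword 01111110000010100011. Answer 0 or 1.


Syndrome = XOR of all bits = 0 XOR 1 XOR 1 XOR 1 XOR 1 XOR 1 XOR 1 XOR 0 XOR 0 XOR 0 XOR 0 XOR 0 XOR 1 XOR 0 XOR 1 XOR 0 XOR 0 XOR 0 XOR 1 XOR 1 = 0

0


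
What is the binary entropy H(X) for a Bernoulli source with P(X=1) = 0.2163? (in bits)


H = -p*log2(p) - (1-p)*log2(1-p). -0.2163*log2(0.2163) = 0.477784; -0.7837*log2(0.7837) = 0.275570. H = 0.477784 + 0.275570 = 0.7534

0.7534 bits


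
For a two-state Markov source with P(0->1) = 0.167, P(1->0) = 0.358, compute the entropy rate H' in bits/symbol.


Stationary distribution: pi_0 = p10/(p01+p10) = 0.6819, pi_1 = 0.3181. Entropy rate H' = pi_0*H(p01) + pi_1*H(p10) = 0.6819*0.6508 + 0.3181*0.941 = 0.7431

0.7431 bits/symbol


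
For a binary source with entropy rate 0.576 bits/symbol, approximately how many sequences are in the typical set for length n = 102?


log2|A_typical| = nH = 102 * 0.576 = 58.752, so |A_typical| ~ 2^58.752 = 4.854e+17

4.854e+17


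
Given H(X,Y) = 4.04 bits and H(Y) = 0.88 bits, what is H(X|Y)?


H(X|Y) = H(X,Y) - H(Y) = 4.04 - 0.88 = 3.16

3.16 bits


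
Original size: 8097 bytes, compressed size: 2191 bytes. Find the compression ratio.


Ratio = original / compressed = 8097 / 2191 = 3.6956

3.6956


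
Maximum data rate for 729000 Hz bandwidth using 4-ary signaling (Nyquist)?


Rate = 2 * B * log2(M) = 2 * 729000 * 2.0 = 2916000.0

2916000.0 bps


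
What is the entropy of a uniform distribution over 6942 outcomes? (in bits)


H = log2(n) = log2(6942) = 12.7611

12.7611 bits


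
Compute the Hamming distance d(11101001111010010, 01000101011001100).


Count differing positions: ^ . ^ . ^ ^ . . ^ . . . ^ ^ ^ ^ . = 9 differences

9


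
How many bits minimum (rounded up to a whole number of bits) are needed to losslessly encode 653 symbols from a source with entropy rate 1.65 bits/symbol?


Minimum bits >= n * H = 653 * 1.65 = 1077.45, rounded up to a whole number of bits = 1078

1078 bits


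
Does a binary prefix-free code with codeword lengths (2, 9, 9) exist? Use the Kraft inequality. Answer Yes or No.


Kraft sum = sum(2^(-l_i)) = 0.2539, need <= 1. Result: satisfied (a binary prefix-free code with these lengths exists)

Yes


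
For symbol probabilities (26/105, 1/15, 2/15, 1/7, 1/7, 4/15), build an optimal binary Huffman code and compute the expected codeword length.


Huffman construction (repeatedly merge the two least-probable nodes; each merge adds 1 bit to every symbol beneath it): 1/15 + 2/15 = 1/5; 1/7 + 1/7 = 2/7; 1/5 + 26/105 = 47/105; 4/15 + 2/7 = 58/105; 47/105 + 58/105 = 1. Resulting codeword lengths (in the order the probabilities were given): (2, 3, 3, 3, 3, 2). L_avg = sum(p_i * l_i) = 26/105*2 + 1/15*3 + 2/15*3 + 1/7*3 + 1/7*3 + 4/15*2 = 87/35 = 2.4857

2.4857 bits


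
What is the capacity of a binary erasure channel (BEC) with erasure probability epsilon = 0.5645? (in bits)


C = 1 - epsilon = 1 - 0.5645 = 0.4355

0.4355 bits


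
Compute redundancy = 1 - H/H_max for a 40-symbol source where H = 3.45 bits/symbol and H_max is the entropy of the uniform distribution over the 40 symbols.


H_max = log2(K) = log2(40) = 5.3219 bits/symbol. Redundancy = 1 - H/H_max = 1 - 3.45/5.3219 = 1 - 0.6483 = 0.3517

0.3517


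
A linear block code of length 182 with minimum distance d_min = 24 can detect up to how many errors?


Detection capability = d_min - 1 = 24 - 1 = 23

23 errors


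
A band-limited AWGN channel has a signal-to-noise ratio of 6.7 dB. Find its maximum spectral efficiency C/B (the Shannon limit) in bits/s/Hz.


SNR_linear = 10^(6.7/10) = 4.6774; C/B = log2(1 + SNR_linear) = log2(1 + 4.6774) = 2.5052

2.5052 bits/s/Hz


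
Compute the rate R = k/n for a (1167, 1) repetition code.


Rate = k/n = 1/1167

1/1167


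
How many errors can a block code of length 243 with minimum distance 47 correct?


Correction capability = floor((d-1)/2) = floor((47-1)/2) = 23

23 errors


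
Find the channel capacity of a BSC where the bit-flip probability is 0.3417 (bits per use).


H(p) = -p*log2(p) - (1-p)*log2(1-p) = -0.3417*log2(0.3417) - 0.6583*log2(0.6583) = 0.529361 + 0.397075 = 0.9264. C = 1 - H(p) = 1 - 0.9264 = 0.0736

0.0736 bits


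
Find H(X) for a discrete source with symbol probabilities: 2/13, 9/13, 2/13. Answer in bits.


H = -sum(p_i * log2(p_i)). Terms: -(2/13)*log2(2/13) = 0.415452; -(9/13)*log2(9/13) = 0.367279; -(2/13)*log2(2/13) = 0.415452. H = 0.415452 + 0.367279 + 0.415452 = 1.1982

1.1982 bits


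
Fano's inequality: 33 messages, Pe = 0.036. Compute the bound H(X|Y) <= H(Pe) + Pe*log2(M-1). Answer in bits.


H(Pe) = -Pe*log2(Pe) - (1-Pe)*log2(1-Pe) = -0.036*log2(0.036) - 0.964*log2(0.964) = 0.172651 + 0.050991 = 0.2236. Pe*log2(M-1) = 0.036*log2(32) = 0.180000. Bound = H(Pe) + Pe*log2(M-1) = 0.172651 + 0.050991 + 0.180000 = 0.4036

0.4036 bits


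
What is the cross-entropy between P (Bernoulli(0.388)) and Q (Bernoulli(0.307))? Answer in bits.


H(P,Q) = -p*log2(q) - (1-p)*log2(1-q). -0.388*log2(0.307) = 0.661032; -0.612*log2(0.693) = 0.323793. H(P,Q) = 0.661032 + 0.323793 = 0.9848

0.9848 bits


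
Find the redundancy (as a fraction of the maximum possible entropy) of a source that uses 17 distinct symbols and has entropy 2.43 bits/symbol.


H_max = log2(K) = log2(17) = 4.0875 bits/symbol. Redundancy = 1 - H/H_max = 1 - 2.43/4.0875 = 1 - 0.5945 = 0.4055

0.4055


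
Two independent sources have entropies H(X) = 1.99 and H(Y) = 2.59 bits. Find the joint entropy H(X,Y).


For independent variables, H(X,Y) = H(X) + H(Y) = 1.99 + 2.59 = 4.58

4.58 bits


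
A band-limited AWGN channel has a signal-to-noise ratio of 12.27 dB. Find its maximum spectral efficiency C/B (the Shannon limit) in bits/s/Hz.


SNR_linear = 10^(12.27/10) = 16.8655; C/B = log2(1 + SNR_linear) = log2(1 + 16.8655) = 4.1591

4.1591 bits/s/Hz


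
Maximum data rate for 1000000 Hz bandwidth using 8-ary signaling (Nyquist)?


Rate = 2 * B * log2(M) = 2 * 1000000 * 3.0 = 6000000.0

6000000.0 bps


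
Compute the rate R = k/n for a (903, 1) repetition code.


Rate = k/n = 1/903

1/903


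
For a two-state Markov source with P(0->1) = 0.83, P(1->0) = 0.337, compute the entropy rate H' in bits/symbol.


Stationary distribution: pi_0 = p10/(p01+p10) = 0.2888, pi_1 = 0.7112. Entropy rate H' = pi_0*H(p01) + pi_1*H(p10) = 0.2888*0.6577 + 0.7112*0.9219 = 0.8456

0.8456 bits/symbol


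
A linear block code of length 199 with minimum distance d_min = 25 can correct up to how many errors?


Correction capability = floor((d-1)/2) = floor((25-1)/2) = 12

12 errors


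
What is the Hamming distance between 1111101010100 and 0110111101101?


Count differing positions: ^ . . ^ . ^ . ^ ^ ^ . . ^ = 7 differences

7


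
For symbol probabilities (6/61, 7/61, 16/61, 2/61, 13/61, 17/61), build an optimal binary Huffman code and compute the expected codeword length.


Huffman construction (repeatedly merge the two least-probable nodes; each merge adds 1 bit to every symbol beneath it): 2/61 + 6/61 = 8/61; 7/61 + 8/61 = 15/61; 13/61 + 15/61 = 28/61; 16/61 + 17/61 = 33/61; 28/61 + 33/61 = 1. Resulting codeword lengths (in the order the probabilities were given): (4, 3, 2, 4, 2, 2). L_avg = sum(p_i * l_i) = 6/61*4 + 7/61*3 + 16/61*2 + 2/61*4 + 13/61*2 + 17/61*2 = 145/61 = 2.377

2.377 bits


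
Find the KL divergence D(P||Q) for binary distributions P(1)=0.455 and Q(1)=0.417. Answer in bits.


KL = p*log2(p/q) + (1-p)*log2((1-p)/(1-q)) = 0.455*log2(0.455/0.417) + 0.545*log2(0.545/0.583) = 0.0043

0.0043 bits


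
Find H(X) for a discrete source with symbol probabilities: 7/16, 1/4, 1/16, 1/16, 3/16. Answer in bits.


H = -sum(p_i * log2(p_i)). Terms: -(7/16)*log2(7/16) = 0.521782; -(1/4)*log2(1/4) = 0.500000; -(1/16)*log2(1/16) = 0.250000; -(1/16)*log2(1/16) = 0.250000; -(3/16)*log2(3/16) = 0.452820. H = 0.521782 + 0.500000 + 0.250000 + 0.250000 + 0.452820 = 1.9746

1.9746 bits


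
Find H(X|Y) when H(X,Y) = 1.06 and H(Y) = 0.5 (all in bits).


H(X|Y) = H(X,Y) - H(Y) = 1.06 - 0.5 = 0.56

0.56 bits


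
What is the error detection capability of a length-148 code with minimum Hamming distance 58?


Detection capability = d_min - 1 = 58 - 1 = 57

57 errors


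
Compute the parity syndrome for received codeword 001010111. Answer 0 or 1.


Syndrome = XOR of all bits = 0 XOR 0 XOR 1 XOR 0 XOR 1 XOR 0 XOR 1 XOR 1 XOR 1 = 1

1


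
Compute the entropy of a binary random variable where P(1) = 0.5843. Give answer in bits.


H = -p*log2(p) - (1-p)*log2(1-p). -0.5843*log2(0.5843) = 0.452960; -0.4157*log2(0.4157) = 0.526436. H = 0.452960 + 0.526436 = 0.9794

0.9794 bits


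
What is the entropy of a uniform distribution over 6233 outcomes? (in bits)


H = log2(n) = log2(6233) = 12.6057

12.6057 bits


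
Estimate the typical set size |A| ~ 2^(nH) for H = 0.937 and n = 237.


log2|A_typical| = nH = 237 * 0.937 = 222.069, so |A_typical| ~ 2^222.069 = 7.070e+66

7.070e+66


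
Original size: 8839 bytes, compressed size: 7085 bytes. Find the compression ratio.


Ratio = original / compressed = 8839 / 7085 = 1.2476

1.2476


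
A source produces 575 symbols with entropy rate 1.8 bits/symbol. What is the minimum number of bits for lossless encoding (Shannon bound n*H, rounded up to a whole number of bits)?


Minimum bits >= n * H = 575 * 1.8 = 1035.0, rounded up to a whole number of bits = 1035

1035 bits


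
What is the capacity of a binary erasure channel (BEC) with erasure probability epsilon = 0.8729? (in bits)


C = 1 - epsilon = 1 - 0.8729 = 0.1271

0.1271 bits


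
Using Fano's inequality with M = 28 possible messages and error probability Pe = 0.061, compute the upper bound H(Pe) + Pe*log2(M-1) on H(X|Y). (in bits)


H(Pe) = -Pe*log2(Pe) - (1-Pe)*log2(1-Pe) = -0.061*log2(0.061) - 0.939*log2(0.939) = 0.246138 + 0.085264 = 0.3314. Pe*log2(M-1) = 0.061*log2(27) = 0.290048. Bound = H(Pe) + Pe*log2(M-1) = 0.246138 + 0.085264 + 0.290048 = 0.6214

0.6214 bits


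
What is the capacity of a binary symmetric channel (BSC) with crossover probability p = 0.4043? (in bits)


H(p) = -p*log2(p) - (1-p)*log2(1-p) = -0.4043*log2(0.4043) - 0.5957*log2(0.5957) = 0.528219 + 0.445192 = 0.9734. C = 1 - H(p) = 1 - 0.9734 = 0.0266

0.0266 bits


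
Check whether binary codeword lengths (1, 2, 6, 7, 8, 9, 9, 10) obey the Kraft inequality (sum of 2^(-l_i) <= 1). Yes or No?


Kraft sum = sum(2^(-l_i)) = 0.7822, need <= 1. Result: satisfied (a binary prefix-free code with these lengths exists)

Yes


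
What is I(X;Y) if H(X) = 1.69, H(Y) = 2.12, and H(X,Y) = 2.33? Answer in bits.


I(X;Y) = H(X) + H(Y) - H(X,Y) = 1.69 + 2.12 - 2.33 = 1.48

1.48 bits


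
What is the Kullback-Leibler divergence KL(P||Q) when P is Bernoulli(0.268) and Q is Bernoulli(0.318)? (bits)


KL = p*log2(p/q) + (1-p)*log2((1-p)/(1-q)) = 0.268*log2(0.268/0.318) + 0.732*log2(0.732/0.682) = 0.0086

0.0086 bits


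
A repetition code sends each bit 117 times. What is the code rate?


Rate = k/n = 1/117

1/117


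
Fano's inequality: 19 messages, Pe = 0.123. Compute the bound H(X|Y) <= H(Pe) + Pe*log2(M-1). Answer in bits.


H(Pe) = -Pe*log2(Pe) - (1-Pe)*log2(1-Pe) = -0.123*log2(0.123) - 0.877*log2(0.877) = 0.371862 + 0.166061 = 0.5379. Pe*log2(M-1) = 0.123*log2(18) = 0.512901. Bound = H(Pe) + Pe*log2(M-1) = 0.371862 + 0.166061 + 0.512901 = 1.0508

1.0508 bits


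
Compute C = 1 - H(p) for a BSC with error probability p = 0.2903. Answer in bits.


H(p) = -p*log2(p) - (1-p)*log2(1-p) = -0.2903*log2(0.2903) - 0.7097*log2(0.7097) = 0.518007 + 0.351102 = 0.8691. C = 1 - H(p) = 1 - 0.8691 = 0.1309

0.1309 bits


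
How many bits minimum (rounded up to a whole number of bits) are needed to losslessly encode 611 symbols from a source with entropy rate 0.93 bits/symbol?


Minimum bits >= n * H = 611 * 0.93 = 568.23, rounded up to a whole number of bits = 569

569 bits


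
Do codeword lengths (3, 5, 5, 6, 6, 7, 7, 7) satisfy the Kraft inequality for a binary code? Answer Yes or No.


Kraft sum = sum(2^(-l_i)) = 0.2422, need <= 1. Result: satisfied (a binary prefix-free code with these lengths exists)

Yes


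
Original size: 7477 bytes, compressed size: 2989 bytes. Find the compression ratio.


Ratio = original / compressed = 7477 / 2989 = 2.5015

2.5015


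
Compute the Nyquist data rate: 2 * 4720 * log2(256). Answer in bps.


Rate = 2 * B * log2(M) = 2 * 4720 * 8.0 = 75520.0

75520.0 bps


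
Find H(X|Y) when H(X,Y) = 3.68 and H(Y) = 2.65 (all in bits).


H(X|Y) = H(X,Y) - H(Y) = 3.68 - 2.65 = 1.03

1.03 bits


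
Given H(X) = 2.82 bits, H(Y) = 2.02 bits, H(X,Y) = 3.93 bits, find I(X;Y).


I(X;Y) = H(X) + H(Y) - H(X,Y) = 2.82 + 2.02 - 3.93 = 0.91

0.91 bits


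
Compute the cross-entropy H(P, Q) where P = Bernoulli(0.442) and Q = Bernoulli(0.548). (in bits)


H(P,Q) = -p*log2(q) - (1-p)*log2(1-q). -0.442*log2(0.548) = 0.383546; -0.558*log2(0.452) = 0.639248. H(P,Q) = 0.383546 + 0.639248 = 1.0228

1.0228 bits


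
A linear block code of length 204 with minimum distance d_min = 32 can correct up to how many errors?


Correction capability = floor((d-1)/2) = floor((32-1)/2) = 15

15 errors


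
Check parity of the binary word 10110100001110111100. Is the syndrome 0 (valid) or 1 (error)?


Syndrome = XOR of all bits = 1 XOR 0 XOR 1 XOR 1 XOR 0 XOR 1 XOR 0 XOR 0 XOR 0 XOR 0 XOR 1 XOR 1 XOR 1 XOR 0 XOR 1 XOR 1 XOR 1 XOR 1 XOR 0 XOR 0 = 1

1


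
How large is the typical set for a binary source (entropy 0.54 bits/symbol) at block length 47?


log2|A_typical| = nH = 47 * 0.54 = 25.38, so |A_typical| ~ 2^25.38 = 4.367e+07

4.367e+07


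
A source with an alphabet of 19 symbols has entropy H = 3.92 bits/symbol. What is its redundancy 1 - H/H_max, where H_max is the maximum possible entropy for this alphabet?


H_max = log2(K) = log2(19) = 4.2479 bits/symbol. Redundancy = 1 - H/H_max = 1 - 3.92/4.2479 = 1 - 0.9228 = 0.0772

0.0772


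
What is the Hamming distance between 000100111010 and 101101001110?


Count differing positions: ^ . ^ . . ^ ^ ^ . ^ . . = 6 differences

6


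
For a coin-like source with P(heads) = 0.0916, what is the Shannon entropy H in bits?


H = -p*log2(p) - (1-p)*log2(1-p). -0.0916*log2(0.0916) = 0.315883; -0.9084*log2(0.9084) = 0.125905. H = 0.315883 + 0.125905 = 0.4418

0.4418 bits


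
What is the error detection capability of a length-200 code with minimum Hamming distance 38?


Detection capability = d_min - 1 = 38 - 1 = 37

37 errors


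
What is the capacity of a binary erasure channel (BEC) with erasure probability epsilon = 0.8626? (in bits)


C = 1 - epsilon = 1 - 0.8626 = 0.1374

0.1374 bits


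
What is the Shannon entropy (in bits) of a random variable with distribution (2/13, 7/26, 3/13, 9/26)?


H = -sum(p_i * log2(p_i)). Terms: -(2/13)*log2(2/13) = 0.415452; -(7/26)*log2(7/26) = 0.509677; -(3/13)*log2(3/13) = 0.488187; -(9/26)*log2(9/26) = 0.529794. H = 0.415452 + 0.509677 + 0.488187 + 0.529794 = 1.9431

1.9431 bits


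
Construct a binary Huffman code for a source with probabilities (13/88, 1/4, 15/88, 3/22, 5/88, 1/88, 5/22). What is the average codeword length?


Huffman construction (repeatedly merge the two least-probable nodes; each merge adds 1 bit to every symbol beneath it): 1/88 + 5/88 = 3/44; 3/44 + 3/22 = 9/44; 13/88 + 15/88 = 7/22; 9/44 + 5/22 = 19/44; 1/4 + 7/22 = 25/44; 19/44 + 25/44 = 1. Resulting codeword lengths (in the order the probabilities were given): (3, 2, 3, 3, 4, 4, 2). L_avg = sum(p_i * l_i) = 13/88*3 + 1/4*2 + 15/88*3 + 3/22*3 + 5/88*4 + 1/88*4 + 5/22*2 = 57/22 = 2.5909

2.5909 bits


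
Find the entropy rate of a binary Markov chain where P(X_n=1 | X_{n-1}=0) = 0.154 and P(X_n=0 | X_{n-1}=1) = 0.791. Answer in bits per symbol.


Stationary distribution: pi_0 = p10/(p01+p10) = 0.837, pi_1 = 0.163. Entropy rate H' = pi_0*H(p01) + pi_1*H(p10) = 0.837*0.6198 + 0.163*0.7396 = 0.6393

0.6393 bits/symbol


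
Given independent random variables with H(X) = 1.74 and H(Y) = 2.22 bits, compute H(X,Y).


For independent variables, H(X,Y) = H(X) + H(Y) = 1.74 + 2.22 = 3.96

3.96 bits


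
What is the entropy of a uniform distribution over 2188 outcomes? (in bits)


H = log2(n) = log2(2188) = 11.0954

11.0954 bits


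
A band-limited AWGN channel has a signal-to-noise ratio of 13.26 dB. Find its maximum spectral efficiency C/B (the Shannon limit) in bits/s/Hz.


SNR_linear = 10^(13.26/10) = 21.1836; C/B = log2(1 + SNR_linear) = log2(1 + 21.1836) = 4.4714

4.4714 bits/s/Hz


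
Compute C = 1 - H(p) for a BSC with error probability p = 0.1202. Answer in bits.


H(p) = -p*log2(p) - (1-p)*log2(1-p) = -0.1202*log2(0.1202) - 0.8798*log2(0.8798) = 0.367390 + 0.162545 = 0.5299. C = 1 - H(p) = 1 - 0.5299 = 0.4701

0.4701 bits


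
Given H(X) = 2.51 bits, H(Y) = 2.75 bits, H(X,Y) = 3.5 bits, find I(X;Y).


I(X;Y) = H(X) + H(Y) - H(X,Y) = 2.51 + 2.75 - 3.5 = 1.76

1.76 bits


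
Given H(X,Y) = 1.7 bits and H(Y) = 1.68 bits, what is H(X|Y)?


H(X|Y) = H(X,Y) - H(Y) = 1.7 - 1.68 = 0.02

0.02 bits


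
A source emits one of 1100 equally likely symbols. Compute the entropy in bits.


H = log2(n) = log2(1100) = 10.1033

10.1033 bits


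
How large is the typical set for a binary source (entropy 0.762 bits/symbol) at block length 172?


log2|A_typical| = nH = 172 * 0.762 = 131.064, so |A_typical| ~ 2^131.064 = 2.846e+39

2.846e+39


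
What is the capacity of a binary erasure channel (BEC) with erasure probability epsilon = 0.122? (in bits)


C = 1 - epsilon = 1 - 0.122 = 0.878

0.878 bits


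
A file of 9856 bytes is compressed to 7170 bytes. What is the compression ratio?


Ratio = original / compressed = 9856 / 7170 = 1.3746

1.3746


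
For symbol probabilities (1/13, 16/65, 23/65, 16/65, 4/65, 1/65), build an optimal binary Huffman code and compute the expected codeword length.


Huffman construction (repeatedly merge the two least-probable nodes; each merge adds 1 bit to every symbol beneath it): 1/65 + 4/65 = 1/13; 1/13 + 1/13 = 2/13; 2/13 + 16/65 = 2/5; 16/65 + 23/65 = 3/5; 2/5 + 3/5 = 1. Resulting codeword lengths (in the order the probabilities were given): (3, 2, 2, 2, 4, 4). L_avg = sum(p_i * l_i) = 1/13*3 + 16/65*2 + 23/65*2 + 16/65*2 + 4/65*4 + 1/65*4 = 29/13 = 2.2308

2.2308 bits
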